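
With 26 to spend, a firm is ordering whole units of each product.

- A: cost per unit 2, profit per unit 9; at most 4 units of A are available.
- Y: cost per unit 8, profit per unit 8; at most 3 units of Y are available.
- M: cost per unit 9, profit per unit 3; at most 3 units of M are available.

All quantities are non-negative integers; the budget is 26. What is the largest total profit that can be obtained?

4×A and 2×Y: cost 24 ≤ 26, profit 4·9 + 2·8 = 52.
4×A, 1×Y, and 1×M: cost 25 ≤ 26, profit 4·9 + 1·8 + 1·3 = 47.
Best is 52.

52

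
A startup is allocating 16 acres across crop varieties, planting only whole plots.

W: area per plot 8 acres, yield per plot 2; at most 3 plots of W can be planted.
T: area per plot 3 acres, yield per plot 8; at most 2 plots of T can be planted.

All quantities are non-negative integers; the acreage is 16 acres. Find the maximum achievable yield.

Take 1×W and 2×T: area 14 ≤ 16, yield 1·2 + 2·8 = 18.
T has the best ratio (8/3) and is taken to its limit of 2; remaining capacity is filled optimally with the others.

18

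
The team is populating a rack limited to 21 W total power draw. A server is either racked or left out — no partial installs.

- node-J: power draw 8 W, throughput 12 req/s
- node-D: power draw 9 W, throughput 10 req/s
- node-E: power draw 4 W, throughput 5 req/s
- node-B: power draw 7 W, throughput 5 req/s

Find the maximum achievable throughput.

27

node-J + node-D: power draw 8 + 9 = 17 ≤ 21, throughput 12 + 10 = 22.
node-J + node-E + node-B: power draw 8 + 4 + 7 = 19 ≤ 21, throughput 12 + 5 + 5 = 22.
node-J + node-D + node-E: power draw 8 + 9 + 4 = 21 ≤ 21, throughput 12 + 10 + 5 = 27.
Best is node-J, node-D, and node-E with total throughput 27.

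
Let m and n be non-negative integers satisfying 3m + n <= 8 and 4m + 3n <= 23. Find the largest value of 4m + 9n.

63

The continuous relaxation peaks at (0, 7.67) with value 69.00; rounding to a feasible lattice point costs some objective.
(m,n)=(0,7): 3·0+1·7=7≤8, 4·0+3·7=21≤23, objective 63.
(m,n)=(0,6): 3·0+1·6=6≤8, 4·0+3·6=18≤23, objective 54.
The best lattice point is (0,7), giving 63.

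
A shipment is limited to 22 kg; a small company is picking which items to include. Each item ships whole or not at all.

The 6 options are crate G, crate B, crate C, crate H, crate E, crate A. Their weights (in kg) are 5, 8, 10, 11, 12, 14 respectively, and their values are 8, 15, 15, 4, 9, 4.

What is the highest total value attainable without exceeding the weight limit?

Allowing fractional choices, the relaxed optimum would be about 36.5, but items are indivisible.
crate B + crate E: weight 8 + 12 = 20 ≤ 22, value 15 + 9 = 24.
crate B + crate C: weight 8 + 10 = 18 ≤ 22, value 15 + 15 = 30.
crate C + crate E: weight 10 + 12 = 22 ≤ 22, value 15 + 9 = 24.
Best is crate B and crate C with total value 30.

30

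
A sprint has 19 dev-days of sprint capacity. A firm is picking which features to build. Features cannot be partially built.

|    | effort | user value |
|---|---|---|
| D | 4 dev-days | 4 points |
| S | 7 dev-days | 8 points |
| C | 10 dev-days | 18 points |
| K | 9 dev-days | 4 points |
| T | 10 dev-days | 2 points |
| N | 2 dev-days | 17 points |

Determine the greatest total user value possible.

S + C + N: effort 7 + 10 + 2 = 19 ≤ 19, user value 8 + 18 + 17 = 43.
D + C + N: effort 4 + 10 + 2 = 16 ≤ 19, user value 4 + 18 + 17 = 39.
C + N: effort 10 + 2 = 12 ≤ 19, user value 18 + 17 = 35.
Best is S, C, and N with total user value 43.

43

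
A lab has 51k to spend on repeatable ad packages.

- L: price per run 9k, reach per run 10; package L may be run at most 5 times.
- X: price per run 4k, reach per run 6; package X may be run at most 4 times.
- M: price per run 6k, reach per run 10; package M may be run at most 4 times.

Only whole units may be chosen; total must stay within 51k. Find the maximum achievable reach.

74

This is a bounded integer knapsack.
M has the best ratio (10/6); taking only M gives at most 4×10 = 40 (stopped by the supply cap of 4).
Mixing does better — 1×L, 4×X, and 4×M: price 49 ≤ 51, reach 1·10 + 4·6 + 4·10 = 74.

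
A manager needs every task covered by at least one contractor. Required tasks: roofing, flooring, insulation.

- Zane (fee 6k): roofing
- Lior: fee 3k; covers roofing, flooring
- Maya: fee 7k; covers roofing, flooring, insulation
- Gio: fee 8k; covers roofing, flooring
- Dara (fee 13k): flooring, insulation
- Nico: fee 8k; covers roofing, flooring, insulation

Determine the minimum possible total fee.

7

Maya alone covers roofing, flooring, insulation — every task.
Total fee: 7.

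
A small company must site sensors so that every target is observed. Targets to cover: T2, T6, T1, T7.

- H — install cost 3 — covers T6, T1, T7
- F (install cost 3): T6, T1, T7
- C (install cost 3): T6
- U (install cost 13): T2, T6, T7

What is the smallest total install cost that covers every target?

16

Choose H and U: together they cover T2, T6, T1, T7 — every target.
Total install cost: 3 + 13 = 16.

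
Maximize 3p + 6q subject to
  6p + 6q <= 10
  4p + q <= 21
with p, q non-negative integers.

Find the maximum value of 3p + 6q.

6

(p,q)=(0,1): 6·0+6·1=6≤10, 4·0+1·1=1≤21, objective 6.
(p,q)=(1,0): 6·1+6·0=6≤10, 4·1+1·0=4≤21, objective 3.
The best lattice point is (0,1), giving 6.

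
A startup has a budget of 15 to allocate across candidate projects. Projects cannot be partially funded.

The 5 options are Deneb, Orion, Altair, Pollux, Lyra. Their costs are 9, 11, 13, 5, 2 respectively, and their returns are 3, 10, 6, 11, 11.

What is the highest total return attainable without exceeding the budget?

22

Allowing fractional choices, the relaxed optimum would be about 29.3, but projects are indivisible.
Orion + Lyra: cost 11 + 2 = 13 ≤ 15, return 10 + 11 = 21.
Altair + Lyra: cost 13 + 2 = 15 ≤ 15, return 6 + 11 = 17.
Pollux + Lyra: cost 5 + 2 = 7 ≤ 15, return 11 + 11 = 22.
Best is Pollux and Lyra with total return 22.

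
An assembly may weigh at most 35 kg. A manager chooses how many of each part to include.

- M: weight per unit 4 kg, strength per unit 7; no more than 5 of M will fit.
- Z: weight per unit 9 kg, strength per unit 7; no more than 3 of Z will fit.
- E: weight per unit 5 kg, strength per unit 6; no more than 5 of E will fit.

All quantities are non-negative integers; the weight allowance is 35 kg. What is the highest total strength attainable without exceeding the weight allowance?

53

M has the best ratio (7/4); taking only M gives at most 5×7 = 35 (stopped by the supply cap of 5).
Mixing does better — 5×M and 3×E: weight 35 ≤ 35, strength 5·7 + 3·6 = 53.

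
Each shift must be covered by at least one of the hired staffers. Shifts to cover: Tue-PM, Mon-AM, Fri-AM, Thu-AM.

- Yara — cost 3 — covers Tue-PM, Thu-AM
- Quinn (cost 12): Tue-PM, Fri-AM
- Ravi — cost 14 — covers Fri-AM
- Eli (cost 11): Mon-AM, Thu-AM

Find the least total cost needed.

This is a weighted set-cover instance.
The greedy cost-per-new-shift heuristic would pick Yara, Eli, and Quinn for 26, but a cheaper cover exists.
Choose Quinn and Eli: together they cover Tue-PM, Mon-AM, Fri-AM, Thu-AM — every shift.
Total cost: 12 + 11 = 23.
No cover costs less than 23.

23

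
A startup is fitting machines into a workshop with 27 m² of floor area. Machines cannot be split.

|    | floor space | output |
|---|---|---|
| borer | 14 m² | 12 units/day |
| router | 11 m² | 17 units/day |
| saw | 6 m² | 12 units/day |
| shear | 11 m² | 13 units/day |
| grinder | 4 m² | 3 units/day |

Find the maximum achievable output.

Treat it as a binary knapsack problem.
Allowing fractional choices, the relaxed optimum would be about 40.8, but machines are indivisible.
router + shear + grinder: floor space 11 + 11 + 4 = 26 ≤ 27, output 17 + 13 + 3 = 33.
router + saw + grinder: floor space 11 + 6 + 4 = 21 ≤ 27, output 17 + 12 + 3 = 32.
Best is router, shear, and grinder with total output 33.

33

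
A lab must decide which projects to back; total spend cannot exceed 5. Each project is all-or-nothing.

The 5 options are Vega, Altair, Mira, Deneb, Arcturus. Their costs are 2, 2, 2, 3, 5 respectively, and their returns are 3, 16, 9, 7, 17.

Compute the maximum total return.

This is an integer program with binary decision variables.
Take Altair and Mira: cost 2 + 2 = 4 ≤ 5, return 16 + 9 = 25.
No other feasible combination does better.

25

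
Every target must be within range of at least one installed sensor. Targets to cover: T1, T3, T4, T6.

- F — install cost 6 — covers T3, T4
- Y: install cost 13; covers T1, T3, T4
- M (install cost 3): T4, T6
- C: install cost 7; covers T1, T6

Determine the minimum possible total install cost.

This is an integer covering problem.
Choose F and C: together they cover T1, T3, T4, T6 — every target.
Total install cost: 6 + 7 = 13.

13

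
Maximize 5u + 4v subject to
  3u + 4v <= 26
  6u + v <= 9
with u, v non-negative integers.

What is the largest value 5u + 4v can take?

(u,v)=(0,6): 3·0+4·6=24≤26, 6·0+1·6=6≤9, objective 24.
(u,v)=(0,5): 3·0+4·5=20≤26, 6·0+1·5=5≤9, objective 20.
Maximum is 24 at (u,v)=(0,6).

24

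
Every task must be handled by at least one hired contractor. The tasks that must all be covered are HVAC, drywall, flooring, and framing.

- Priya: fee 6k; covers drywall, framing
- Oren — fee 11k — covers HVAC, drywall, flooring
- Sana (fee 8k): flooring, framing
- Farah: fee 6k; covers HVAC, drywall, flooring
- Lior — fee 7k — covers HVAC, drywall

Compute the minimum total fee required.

12

Choose Priya and Farah: together they cover HVAC, drywall, flooring, framing — every task.
Total fee: 6 + 6 = 12.
No cover costs less than 12.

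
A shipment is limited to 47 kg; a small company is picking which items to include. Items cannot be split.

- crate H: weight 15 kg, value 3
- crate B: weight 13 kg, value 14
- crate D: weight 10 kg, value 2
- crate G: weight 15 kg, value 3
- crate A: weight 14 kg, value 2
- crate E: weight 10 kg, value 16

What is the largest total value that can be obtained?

This is an integer program with binary decision variables.
Allowing fractional choices, the relaxed optimum would be about 34.8, but items are indivisible.
crate H + crate B + crate E: weight 15 + 13 + 10 = 38 ≤ 47, value 3 + 14 + 16 = 33.
crate B + crate D + crate A + crate E: weight 13 + 10 + 14 + 10 = 47 ≤ 47, value 14 + 2 + 2 + 16 = 34.
Best is crate B, crate D, crate A, and crate E with total value 34.

34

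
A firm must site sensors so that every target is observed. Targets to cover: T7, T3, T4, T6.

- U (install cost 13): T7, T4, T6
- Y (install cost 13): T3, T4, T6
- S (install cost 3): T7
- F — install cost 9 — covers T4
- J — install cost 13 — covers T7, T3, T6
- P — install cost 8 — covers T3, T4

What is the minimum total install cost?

16

This is an integer covering problem.
The greedy cost-per-new-target heuristic would pick S, P, and U for 24, but a cheaper cover exists.
Choose Y and S: together they cover T7, T3, T4, T6 — every target.
Total install cost: 13 + 3 = 16.
No cover costs less than 16.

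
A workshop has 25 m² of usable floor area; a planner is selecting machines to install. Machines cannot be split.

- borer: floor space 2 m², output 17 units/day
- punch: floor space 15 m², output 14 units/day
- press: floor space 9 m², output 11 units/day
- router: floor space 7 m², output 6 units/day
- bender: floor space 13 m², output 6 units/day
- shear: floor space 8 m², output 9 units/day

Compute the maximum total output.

borer + punch + shear: floor space 2 + 15 + 8 = 25 ≤ 25, output 17 + 14 + 9 = 40.
borer + punch + router: floor space 2 + 15 + 7 = 24 ≤ 25, output 17 + 14 + 6 = 37.
borer + press + shear: floor space 2 + 9 + 8 = 19 ≤ 25, output 17 + 11 + 9 = 37.
Best is borer, punch, and shear with total output 40.

40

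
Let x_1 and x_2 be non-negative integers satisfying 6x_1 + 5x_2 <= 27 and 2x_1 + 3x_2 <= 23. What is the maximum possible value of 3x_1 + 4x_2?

20

The continuous relaxation peaks at (0, 5.4) with value 21.60; rounding to a feasible lattice point costs some objective.
(x_1,x_2)=(0,5) is feasible, giving 20.
(x_1,x_2)=(1,4) is feasible, giving 19.
(x_1,x_2)=(0,4) is feasible, giving 16.
The best lattice point is (0,5), giving 20.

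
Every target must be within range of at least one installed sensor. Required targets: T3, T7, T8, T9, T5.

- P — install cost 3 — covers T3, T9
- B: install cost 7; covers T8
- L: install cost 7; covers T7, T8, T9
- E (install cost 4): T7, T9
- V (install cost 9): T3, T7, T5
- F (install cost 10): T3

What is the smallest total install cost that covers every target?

The greedy cost-per-new-target heuristic would pick P, L, and V for 19, but a cheaper cover exists.
Choose L and V: together they cover T3, T7, T8, T9, T5 — every target.
Total install cost: 7 + 9 = 16.
No cover costs less than 16.

16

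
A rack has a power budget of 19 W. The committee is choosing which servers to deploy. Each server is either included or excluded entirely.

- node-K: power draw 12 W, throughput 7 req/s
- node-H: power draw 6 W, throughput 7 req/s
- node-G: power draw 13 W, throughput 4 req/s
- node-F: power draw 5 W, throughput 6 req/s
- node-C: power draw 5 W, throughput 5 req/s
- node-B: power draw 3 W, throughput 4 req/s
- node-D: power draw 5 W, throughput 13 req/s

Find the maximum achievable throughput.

Take node-H, node-F, node-B, and node-D: power draw 6 + 5 + 3 + 5 = 19 ≤ 19, throughput 7 + 6 + 4 + 13 = 30.
No other feasible combination does better.

30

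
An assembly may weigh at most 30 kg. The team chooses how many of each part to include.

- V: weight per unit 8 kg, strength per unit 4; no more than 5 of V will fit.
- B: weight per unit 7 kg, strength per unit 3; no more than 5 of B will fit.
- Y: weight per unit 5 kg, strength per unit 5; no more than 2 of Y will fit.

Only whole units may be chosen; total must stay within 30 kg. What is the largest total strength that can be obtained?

Y has the best ratio (5/5); taking only Y gives at most 2×5 = 10 (stopped by the supply cap of 2).
Mixing does better — 2×V and 2×Y: weight 26 ≤ 30, strength 2·4 + 2·5 = 18.

18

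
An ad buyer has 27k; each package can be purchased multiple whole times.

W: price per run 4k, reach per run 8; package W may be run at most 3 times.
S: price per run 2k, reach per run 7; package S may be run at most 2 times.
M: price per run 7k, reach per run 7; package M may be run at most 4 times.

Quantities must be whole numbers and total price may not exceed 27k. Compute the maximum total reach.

Take 3×W, 2×S, and 1×M: price 23 ≤ 27, reach 3·8 + 2·7 + 1·7 = 45.
S has the best ratio (7/2) and is taken to its limit of 2; remaining capacity is filled optimally with the others.

45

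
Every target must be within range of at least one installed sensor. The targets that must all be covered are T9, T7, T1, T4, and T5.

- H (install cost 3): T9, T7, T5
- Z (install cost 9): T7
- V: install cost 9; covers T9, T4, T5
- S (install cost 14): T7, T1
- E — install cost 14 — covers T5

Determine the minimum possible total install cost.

The greedy cost-per-new-target heuristic would pick H, V, and S for 26, but a cheaper cover exists.
Choose V and S: together they cover T9, T7, T1, T4, T5 — every target.
Total install cost: 9 + 14 = 23.
No cover costs less than 23.

23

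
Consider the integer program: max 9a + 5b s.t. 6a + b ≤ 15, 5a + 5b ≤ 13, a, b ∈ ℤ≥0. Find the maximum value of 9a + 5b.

18

(a,b)=(2,0): 6·2+1·0=12≤15, 5·2+5·0=10≤13, objective 18.
(a,b)=(1,1): 6·1+1·1=7≤15, 5·1+5·1=10≤13, objective 14.
(a,b)=(1,0): 6·1+1·0=6≤15, 5·1+5·0=5≤13, objective 9.
No feasible integer point exceeds 18.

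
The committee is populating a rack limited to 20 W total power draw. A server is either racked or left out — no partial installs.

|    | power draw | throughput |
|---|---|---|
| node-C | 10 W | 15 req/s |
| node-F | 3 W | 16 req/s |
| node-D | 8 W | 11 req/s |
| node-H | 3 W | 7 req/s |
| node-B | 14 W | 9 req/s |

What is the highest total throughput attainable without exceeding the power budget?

38

Allowing fractional choices, the relaxed optimum would be about 43.5, but servers are indivisible.
node-C + node-F + node-H: power draw 10 + 3 + 3 = 16 ≤ 20, throughput 15 + 16 + 7 = 38.
node-F + node-D + node-H: power draw 3 + 8 + 3 = 14 ≤ 20, throughput 16 + 11 + 7 = 34.
node-F + node-H + node-B: power draw 3 + 3 + 14 = 20 ≤ 20, throughput 16 + 7 + 9 = 32.
Best is node-C, node-F, and node-H with total throughput 38.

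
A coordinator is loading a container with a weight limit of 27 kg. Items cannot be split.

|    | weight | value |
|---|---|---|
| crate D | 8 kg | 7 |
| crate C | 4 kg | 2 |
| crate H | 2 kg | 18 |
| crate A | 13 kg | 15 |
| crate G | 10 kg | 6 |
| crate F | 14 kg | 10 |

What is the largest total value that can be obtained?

Allowing fractional choices, the relaxed optimum would be about 42.9, but items are indivisible.
crate D + crate C + crate H + crate A: weight 8 + 4 + 2 + 13 = 27 ≤ 27, value 7 + 2 + 18 + 15 = 42.
crate H + crate A + crate G: weight 2 + 13 + 10 = 25 ≤ 27, value 18 + 15 + 6 = 39.
crate D + crate H + crate A: weight 8 + 2 + 13 = 23 ≤ 27, value 7 + 18 + 15 = 40.
Best is crate D, crate C, crate H, and crate A with total value 42.

42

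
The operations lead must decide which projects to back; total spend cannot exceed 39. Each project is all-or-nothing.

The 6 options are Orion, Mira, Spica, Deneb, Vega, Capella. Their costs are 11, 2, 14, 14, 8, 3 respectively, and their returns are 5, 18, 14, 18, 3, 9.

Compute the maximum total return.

Take Mira, Spica, Deneb, and Capella: cost 2 + 14 + 14 + 3 = 33 ≤ 39, return 18 + 14 + 18 + 9 = 59.
No other feasible combination does better.

59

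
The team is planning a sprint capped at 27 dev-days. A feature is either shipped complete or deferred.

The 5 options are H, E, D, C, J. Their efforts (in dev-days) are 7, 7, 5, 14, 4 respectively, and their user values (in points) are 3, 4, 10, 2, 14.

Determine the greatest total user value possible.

E + D + J: effort 7 + 5 + 4 = 16 ≤ 27, user value 4 + 10 + 14 = 28.
H + D + J: effort 7 + 5 + 4 = 16 ≤ 27, user value 3 + 10 + 14 = 27.
H + E + D + J: effort 7 + 7 + 5 + 4 = 23 ≤ 27, user value 3 + 4 + 10 + 14 = 31.
Best is H, E, D, and J with total user value 31.

31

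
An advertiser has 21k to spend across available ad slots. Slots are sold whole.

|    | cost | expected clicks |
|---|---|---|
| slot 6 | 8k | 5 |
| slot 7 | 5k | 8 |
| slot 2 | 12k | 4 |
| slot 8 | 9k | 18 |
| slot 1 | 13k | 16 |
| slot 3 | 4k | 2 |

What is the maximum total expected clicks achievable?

This is a 0-1 knapsack instance.
slot 6 + slot 8 + slot 3: cost 8 + 9 + 4 = 21 ≤ 21, expected clicks 5 + 18 + 2 = 25.
slot 7 + slot 8 + slot 3: cost 5 + 9 + 4 = 18 ≤ 21, expected clicks 8 + 18 + 2 = 28.
slot 7 + slot 8: cost 5 + 9 = 14 ≤ 21, expected clicks 8 + 18 = 26.
Best is slot 7, slot 8, and slot 3 with total expected clicks 28.

28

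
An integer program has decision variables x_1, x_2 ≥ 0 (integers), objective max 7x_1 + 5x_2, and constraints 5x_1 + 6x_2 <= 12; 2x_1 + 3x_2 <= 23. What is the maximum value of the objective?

14

Relaxing integrality, the LP optimum is 16.80 at (x_1,x_2) = (2.4, 0), which is not an integer point.
(x_1,x_2)=(2,0): 5·2+6·0=10≤12, 2·2+3·0=4≤23, objective 14.
(x_1,x_2)=(1,1): 5·1+6·1=11≤12, 2·1+3·1=5≤23, objective 12.
(x_1,x_2)=(1,0): 5·1+6·0=5≤12, 2·1+3·0=2≤23, objective 7.
No feasible integer point exceeds 14.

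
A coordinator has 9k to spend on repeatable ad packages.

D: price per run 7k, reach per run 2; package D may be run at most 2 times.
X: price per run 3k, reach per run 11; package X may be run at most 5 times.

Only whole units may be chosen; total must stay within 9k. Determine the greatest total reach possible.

33

Take 3×X: price 9 ≤ 9, reach 3·11 = 33.
No other integer combination yields more.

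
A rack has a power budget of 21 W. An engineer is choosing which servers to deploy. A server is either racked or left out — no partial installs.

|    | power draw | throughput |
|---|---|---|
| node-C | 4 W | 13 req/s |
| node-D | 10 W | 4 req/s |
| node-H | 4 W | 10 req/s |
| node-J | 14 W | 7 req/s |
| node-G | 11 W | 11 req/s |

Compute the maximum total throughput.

node-C + node-H + node-G: power draw 4 + 4 + 11 = 19 ≤ 21, throughput 13 + 10 + 11 = 34.
node-C + node-G: power draw 4 + 11 = 15 ≤ 21, throughput 13 + 11 = 24.
node-C + node-D + node-H: power draw 4 + 10 + 4 = 18 ≤ 21, throughput 13 + 4 + 10 = 27.
Best is node-C, node-H, and node-G with total throughput 34.

34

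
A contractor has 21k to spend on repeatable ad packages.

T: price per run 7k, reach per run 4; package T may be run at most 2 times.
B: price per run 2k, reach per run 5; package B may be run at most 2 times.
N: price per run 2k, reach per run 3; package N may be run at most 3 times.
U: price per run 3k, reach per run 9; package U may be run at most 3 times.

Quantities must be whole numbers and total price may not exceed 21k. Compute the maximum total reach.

U has the best ratio (9/3); taking only U gives at most 3×9 = 27 (stopped by the supply cap of 3).
Mixing does better — 2×B, 3×N, and 3×U: price 19 ≤ 21, reach 2·5 + 3·3 + 3·9 = 46.

46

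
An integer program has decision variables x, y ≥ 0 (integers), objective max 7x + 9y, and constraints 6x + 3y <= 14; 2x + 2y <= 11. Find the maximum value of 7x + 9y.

(x,y)=(0,4) is feasible, giving 36.
(x,y)=(0,3) is feasible, giving 27.
No feasible integer point exceeds 36.

36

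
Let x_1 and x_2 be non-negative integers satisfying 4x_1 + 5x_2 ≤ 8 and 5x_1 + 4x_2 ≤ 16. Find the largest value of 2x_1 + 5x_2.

(x_1,x_2)=(0,1): 4·0+5·1=5≤8, 5·0+4·1=4≤16, objective 5.
(x_1,x_2)=(1,0): 4·1+5·0=4≤8, 5·1+4·0=5≤16, objective 2.
No feasible integer point exceeds 5.

5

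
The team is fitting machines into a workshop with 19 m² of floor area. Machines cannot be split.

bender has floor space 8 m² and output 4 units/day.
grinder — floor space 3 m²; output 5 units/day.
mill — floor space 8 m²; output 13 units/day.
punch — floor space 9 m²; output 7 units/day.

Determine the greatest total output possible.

Allowing fractional choices, the relaxed optimum would be about 24.2, but machines are indivisible.
mill + punch: floor space 8 + 9 = 17 ≤ 19, output 13 + 7 = 20.
bender + grinder + mill: floor space 8 + 3 + 8 = 19 ≤ 19, output 4 + 5 + 13 = 22.
grinder + mill: floor space 3 + 8 = 11 ≤ 19, output 5 + 13 = 18.
Best is bender, grinder, and mill with total output 22.

22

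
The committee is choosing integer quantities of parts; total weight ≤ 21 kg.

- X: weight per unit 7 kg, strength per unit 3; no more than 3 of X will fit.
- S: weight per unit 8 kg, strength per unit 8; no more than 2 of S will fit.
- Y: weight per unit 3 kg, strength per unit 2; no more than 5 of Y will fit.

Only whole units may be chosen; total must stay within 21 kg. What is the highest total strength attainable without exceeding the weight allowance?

18

Take 2×S and 1×Y: weight 19 ≤ 21, strength 2·8 + 1·2 = 18.
S has the best ratio (8/8) and is taken to its limit of 2; remaining capacity is filled optimally with the others.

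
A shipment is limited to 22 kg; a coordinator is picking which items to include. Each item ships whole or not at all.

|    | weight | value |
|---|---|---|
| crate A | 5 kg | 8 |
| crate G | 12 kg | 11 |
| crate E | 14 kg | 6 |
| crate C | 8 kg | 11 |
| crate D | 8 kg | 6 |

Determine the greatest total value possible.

Allowing fractional choices, the relaxed optimum would be about 27.2, but items are indivisible.
crate G + crate C: weight 12 + 8 = 20 ≤ 22, value 11 + 11 = 22.
crate A + crate C + crate D: weight 5 + 8 + 8 = 21 ≤ 22, value 8 + 11 + 6 = 25.
crate A + crate C: weight 5 + 8 = 13 ≤ 22, value 8 + 11 = 19.
Best is crate A, crate C, and crate D with total value 25.

25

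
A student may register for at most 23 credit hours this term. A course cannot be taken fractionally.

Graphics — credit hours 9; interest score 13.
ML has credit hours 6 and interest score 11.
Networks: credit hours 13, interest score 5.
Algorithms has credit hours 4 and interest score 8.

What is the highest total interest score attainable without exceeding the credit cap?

Allowing fractional choices, the relaxed optimum would be about 33.5, but courses are indivisible.
ML + Networks + Algorithms: credit hours 6 + 13 + 4 = 23 ≤ 23, interest score 11 + 5 + 8 = 24.
Graphics + ML + Algorithms: credit hours 9 + 6 + 4 = 19 ≤ 23, interest score 13 + 11 + 8 = 32.
Graphics + ML: credit hours 9 + 6 = 15 ≤ 23, interest score 13 + 11 = 24.
Best is Graphics, ML, and Algorithms with total interest score 32.

32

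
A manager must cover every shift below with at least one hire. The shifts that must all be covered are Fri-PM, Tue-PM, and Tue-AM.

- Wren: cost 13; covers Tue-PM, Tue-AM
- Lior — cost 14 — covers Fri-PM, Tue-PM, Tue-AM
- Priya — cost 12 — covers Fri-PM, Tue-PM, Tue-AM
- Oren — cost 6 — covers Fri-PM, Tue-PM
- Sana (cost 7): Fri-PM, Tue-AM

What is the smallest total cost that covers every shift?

12

The greedy cost-per-new-shift heuristic would pick Oren and Sana for 13, but a cheaper cover exists.
Priya alone covers Fri-PM, Tue-PM, Tue-AM — every shift.
Total cost: 12.
No cover costs less than 12.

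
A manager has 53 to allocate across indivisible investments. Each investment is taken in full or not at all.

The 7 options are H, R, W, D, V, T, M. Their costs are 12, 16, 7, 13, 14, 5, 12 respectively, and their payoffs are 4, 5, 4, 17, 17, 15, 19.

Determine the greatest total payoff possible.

72

This is a 0-1 knapsack instance.
W + D + V + T + M: cost 7 + 13 + 14 + 5 + 12 = 51 ≤ 53, payoff 4 + 17 + 17 + 15 + 19 = 72.
R + W + D + T + M: cost 16 + 7 + 13 + 5 + 12 = 53 ≤ 53, payoff 5 + 4 + 17 + 15 + 19 = 60.
D + V + T + M: cost 13 + 14 + 5 + 12 = 44 ≤ 53, payoff 17 + 17 + 15 + 19 = 68.
Best is W, D, V, T, and M with total payoff 72.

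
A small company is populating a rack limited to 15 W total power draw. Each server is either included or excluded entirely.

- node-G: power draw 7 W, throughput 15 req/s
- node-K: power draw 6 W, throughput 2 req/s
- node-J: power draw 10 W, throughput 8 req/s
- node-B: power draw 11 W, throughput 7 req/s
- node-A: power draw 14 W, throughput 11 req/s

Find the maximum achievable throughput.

Allowing fractional choices, the relaxed optimum would be about 21.4, but servers are indivisible.
node-G + node-K: power draw 7 + 6 = 13 ≤ 15, throughput 15 + 2 = 17.
node-A: power draw 14 ≤ 15, throughput 11.
node-G: power draw 7 ≤ 15, throughput 15.
Best is node-G and node-K with total throughput 17.

17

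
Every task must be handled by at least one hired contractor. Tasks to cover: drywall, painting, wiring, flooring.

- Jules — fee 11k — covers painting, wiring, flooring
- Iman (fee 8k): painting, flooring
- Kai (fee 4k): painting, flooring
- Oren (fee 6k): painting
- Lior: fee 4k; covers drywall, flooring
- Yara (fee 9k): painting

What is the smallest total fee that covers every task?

The greedy cost-per-new-task heuristic would pick Kai, Lior, and Jules for 19, but a cheaper cover exists.
Choose Jules and Lior: together they cover drywall, painting, wiring, flooring — every task.
Total fee: 11 + 4 = 15.
No cover costs less than 15.

15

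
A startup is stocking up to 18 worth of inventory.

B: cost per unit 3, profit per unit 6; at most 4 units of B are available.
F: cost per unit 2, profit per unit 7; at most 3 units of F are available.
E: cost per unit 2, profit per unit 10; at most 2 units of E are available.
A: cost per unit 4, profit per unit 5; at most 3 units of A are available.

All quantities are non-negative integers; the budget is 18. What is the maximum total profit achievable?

Take 2×B, 3×F, and 2×E: cost 16 ≤ 18, profit 2·6 + 3·7 + 2·10 = 53.
E has the best ratio (10/2) and is taken to its limit of 2; remaining capacity is filled optimally with the others.

53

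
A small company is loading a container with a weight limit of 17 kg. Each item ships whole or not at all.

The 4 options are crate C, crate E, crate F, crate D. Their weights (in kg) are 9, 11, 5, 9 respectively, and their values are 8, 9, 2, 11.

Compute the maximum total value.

13

crate F + crate D: weight 5 + 9 = 14 ≤ 17, value 2 + 11 = 13.
crate D: weight 9 ≤ 17, value 11.
Best is crate F and crate D with total value 13.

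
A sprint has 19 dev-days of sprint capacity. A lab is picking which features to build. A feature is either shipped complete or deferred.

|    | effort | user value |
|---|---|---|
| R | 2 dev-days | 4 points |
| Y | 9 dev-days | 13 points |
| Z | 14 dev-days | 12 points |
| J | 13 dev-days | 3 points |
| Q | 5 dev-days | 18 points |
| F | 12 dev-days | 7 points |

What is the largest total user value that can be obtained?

This is an integer program with binary decision variables.
Allowing fractional choices, the relaxed optimum would be about 37.6, but features are indivisible.
R + Y + Q: effort 2 + 9 + 5 = 16 ≤ 19, user value 4 + 13 + 18 = 35.
Z + Q: effort 14 + 5 = 19 ≤ 19, user value 12 + 18 = 30.
Y + Q: effort 9 + 5 = 14 ≤ 19, user value 13 + 18 = 31.
Best is R, Y, and Q with total user value 35.

35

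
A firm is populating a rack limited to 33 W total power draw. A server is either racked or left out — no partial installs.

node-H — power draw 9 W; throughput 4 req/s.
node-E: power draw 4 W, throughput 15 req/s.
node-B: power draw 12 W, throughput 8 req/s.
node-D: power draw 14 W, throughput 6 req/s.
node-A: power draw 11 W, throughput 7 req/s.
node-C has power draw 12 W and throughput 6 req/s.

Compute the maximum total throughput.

Allowing fractional choices, the relaxed optimum would be about 33.0, but servers are indivisible.
node-E + node-B + node-C: power draw 4 + 12 + 12 = 28 ≤ 33, throughput 15 + 8 + 6 = 29.
node-E + node-B + node-D: power draw 4 + 12 + 14 = 30 ≤ 33, throughput 15 + 8 + 6 = 29.
node-E + node-B + node-A: power draw 4 + 12 + 11 = 27 ≤ 33, throughput 15 + 8 + 7 = 30.
Best is node-E, node-B, and node-A with total throughput 30.

30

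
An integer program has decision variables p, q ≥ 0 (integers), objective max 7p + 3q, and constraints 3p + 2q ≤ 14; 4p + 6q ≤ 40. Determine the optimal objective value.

The continuous relaxation peaks at (4.67, 0) with value 32.67; rounding to a feasible lattice point costs some objective.
(p,q)=(4,1): 3·4+2·1=14≤14, 4·4+6·1=22≤40, objective 31.
(p,q)=(4,0): 3·4+2·0=12≤14, 4·4+6·0=16≤40, objective 28.
(p,q)=(3,2): 3·3+2·2=13≤14, 4·3+6·2=24≤40, objective 27.
Maximum is 31 at (p,q)=(4,1).

31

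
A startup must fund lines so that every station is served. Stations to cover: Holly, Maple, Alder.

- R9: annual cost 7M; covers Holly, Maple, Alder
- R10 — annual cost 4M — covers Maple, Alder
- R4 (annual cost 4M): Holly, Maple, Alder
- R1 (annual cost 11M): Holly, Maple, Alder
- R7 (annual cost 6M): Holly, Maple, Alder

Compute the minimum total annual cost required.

4

R4 alone covers Holly, Maple, Alder — every station.
Total annual cost: 4.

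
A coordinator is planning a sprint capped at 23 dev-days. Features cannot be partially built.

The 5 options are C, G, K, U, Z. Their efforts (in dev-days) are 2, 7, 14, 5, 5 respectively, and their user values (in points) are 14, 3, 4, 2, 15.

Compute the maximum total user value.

Take C, G, U, and Z: effort 2 + 7 + 5 + 5 = 19 ≤ 23, user value 14 + 3 + 2 + 15 = 34.
No other feasible combination does better.

34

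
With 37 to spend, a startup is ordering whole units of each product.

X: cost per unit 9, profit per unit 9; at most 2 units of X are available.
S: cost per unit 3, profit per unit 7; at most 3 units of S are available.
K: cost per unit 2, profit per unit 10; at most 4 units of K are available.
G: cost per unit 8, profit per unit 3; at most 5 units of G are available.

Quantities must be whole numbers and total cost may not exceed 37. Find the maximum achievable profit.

79

1×X, 3×S, 4×K, and 1×G: cost 34 ≤ 37, profit 1·9 + 3·7 + 4·10 + 1·3 = 73.
2×X, 3×S, and 4×K: cost 35 ≤ 37, profit 2·9 + 3·7 + 4·10 = 79.
Best is 79.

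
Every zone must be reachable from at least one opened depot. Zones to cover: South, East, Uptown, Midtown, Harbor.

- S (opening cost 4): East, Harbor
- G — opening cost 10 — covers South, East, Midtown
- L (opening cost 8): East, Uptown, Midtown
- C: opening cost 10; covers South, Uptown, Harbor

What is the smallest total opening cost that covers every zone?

The greedy cost-per-new-zone heuristic would pick S, L, and G for 22, but a cheaper cover exists.
Choose L and C: together they cover South, East, Uptown, Midtown, Harbor — every zone.
Total opening cost: 8 + 10 = 18.
No cover costs less than 18.

18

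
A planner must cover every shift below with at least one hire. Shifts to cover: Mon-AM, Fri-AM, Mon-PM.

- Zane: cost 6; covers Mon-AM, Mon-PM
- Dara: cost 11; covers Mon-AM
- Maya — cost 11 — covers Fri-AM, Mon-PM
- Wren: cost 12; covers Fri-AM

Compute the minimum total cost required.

Choose Zane and Maya: together they cover Mon-AM, Fri-AM, Mon-PM — every shift.
Total cost: 6 + 11 = 17.
No cover costs less than 17.

17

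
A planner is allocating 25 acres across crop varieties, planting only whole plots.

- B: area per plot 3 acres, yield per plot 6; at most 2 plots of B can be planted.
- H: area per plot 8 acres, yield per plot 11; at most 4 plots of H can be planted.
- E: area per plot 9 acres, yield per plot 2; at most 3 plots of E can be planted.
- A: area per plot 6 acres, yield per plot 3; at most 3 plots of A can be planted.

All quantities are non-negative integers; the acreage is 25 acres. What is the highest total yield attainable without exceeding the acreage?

This is a bounded integer knapsack.
2×B and 2×H: area 22 ≤ 25, yield 2·6 + 2·11 = 34.
3×H: area 24 ≤ 25, yield 3·11 = 33.
Best is 34.

34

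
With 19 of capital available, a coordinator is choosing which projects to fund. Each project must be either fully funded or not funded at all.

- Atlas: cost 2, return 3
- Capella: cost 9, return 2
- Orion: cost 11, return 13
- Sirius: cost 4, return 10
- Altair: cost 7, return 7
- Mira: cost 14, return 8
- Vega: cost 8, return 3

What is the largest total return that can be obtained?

This is a 0-1 knapsack instance.
Allowing fractional choices, the relaxed optimum would be about 28.0, but projects are indivisible.
Orion + Sirius: cost 11 + 4 = 15 ≤ 19, return 13 + 10 = 23.
Atlas + Sirius + Altair: cost 2 + 4 + 7 = 13 ≤ 19, return 3 + 10 + 7 = 20.
Atlas + Orion + Sirius: cost 2 + 11 + 4 = 17 ≤ 19, return 3 + 13 + 10 = 26.
Best is Atlas, Orion, and Sirius with total return 26.

26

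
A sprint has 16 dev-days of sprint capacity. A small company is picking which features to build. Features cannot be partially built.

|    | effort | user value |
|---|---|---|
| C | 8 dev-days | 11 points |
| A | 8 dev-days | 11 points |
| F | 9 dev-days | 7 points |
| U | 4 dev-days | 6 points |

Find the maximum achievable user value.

22

A + U: effort 8 + 4 = 12 ≤ 16, user value 11 + 6 = 17.
C + U: effort 8 + 4 = 12 ≤ 16, user value 11 + 6 = 17.
C + A: effort 8 + 8 = 16 ≤ 16, user value 11 + 11 = 22.
Best is C and A with total user value 22.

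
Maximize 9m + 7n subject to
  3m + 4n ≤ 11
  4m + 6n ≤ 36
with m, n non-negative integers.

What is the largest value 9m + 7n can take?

(m,n)=(3,0) is feasible, giving 27.
(m,n)=(2,1) is feasible, giving 25.
(m,n)=(2,0) is feasible, giving 18.
No feasible integer point exceeds 27.

27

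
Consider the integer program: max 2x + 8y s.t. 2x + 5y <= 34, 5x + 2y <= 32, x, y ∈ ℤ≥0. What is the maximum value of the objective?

(x,y)=(2,6): 2·2+5·6=34≤34, 5·2+2·6=22≤32, objective 52.
(x,y)=(1,6): 2·1+5·6=32≤34, 5·1+2·6=17≤32, objective 50.
(x,y)=(0,6): 2·0+5·6=30≤34, 5·0+2·6=12≤32, objective 48.
The best lattice point is (2,6), giving 52.

52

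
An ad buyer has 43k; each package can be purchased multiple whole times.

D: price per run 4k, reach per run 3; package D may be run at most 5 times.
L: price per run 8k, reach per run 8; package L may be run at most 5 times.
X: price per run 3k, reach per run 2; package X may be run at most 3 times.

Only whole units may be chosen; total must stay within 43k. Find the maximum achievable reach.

5×L and 1×X: price 43 ≤ 43, reach 5·8 + 1·2 = 42.
5×L: price 40 ≤ 43, reach 5·8 = 40.
Best is 42.

42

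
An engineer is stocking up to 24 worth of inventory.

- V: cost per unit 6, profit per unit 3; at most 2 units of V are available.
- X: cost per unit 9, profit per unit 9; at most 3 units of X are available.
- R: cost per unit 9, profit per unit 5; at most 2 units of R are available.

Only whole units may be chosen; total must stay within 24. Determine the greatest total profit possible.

21

1×V and 2×X: cost 24 ≤ 24, profit 1·3 + 2·9 = 21.
2×X: cost 18 ≤ 24, profit 2·9 = 18.
Best is 21.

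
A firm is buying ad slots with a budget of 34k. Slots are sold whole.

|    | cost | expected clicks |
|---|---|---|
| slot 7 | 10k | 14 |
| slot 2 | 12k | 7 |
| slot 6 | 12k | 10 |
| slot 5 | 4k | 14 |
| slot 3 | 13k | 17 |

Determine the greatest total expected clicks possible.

Allowing fractional choices, the relaxed optimum would be about 50.8, but ad slots are indivisible.
slot 7 + slot 5 + slot 3: cost 10 + 4 + 13 = 27 ≤ 34, expected clicks 14 + 14 + 17 = 45.
slot 6 + slot 5 + slot 3: cost 12 + 4 + 13 = 29 ≤ 34, expected clicks 10 + 14 + 17 = 41.
Best is slot 7, slot 5, and slot 3 with total expected clicks 45.

45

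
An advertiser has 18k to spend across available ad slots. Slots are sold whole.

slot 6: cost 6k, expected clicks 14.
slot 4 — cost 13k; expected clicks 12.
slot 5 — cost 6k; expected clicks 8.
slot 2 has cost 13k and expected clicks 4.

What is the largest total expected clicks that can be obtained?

This is an integer program with binary decision variables.
Allowing fractional choices, the relaxed optimum would be about 27.5, but ad slots are indivisible.
slot 6: cost 6 ≤ 18, expected clicks 14.
slot 6 + slot 5: cost 6 + 6 = 12 ≤ 18, expected clicks 14 + 8 = 22.
Best is slot 6 and slot 5 with total expected clicks 22.

22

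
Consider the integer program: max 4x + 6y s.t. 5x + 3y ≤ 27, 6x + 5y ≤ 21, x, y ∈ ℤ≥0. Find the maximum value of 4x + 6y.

24

(x,y)=(0,4): 5·0+3·4=12≤27, 6·0+5·4=20≤21, objective 24.
(x,y)=(1,3): 5·1+3·3=14≤27, 6·1+5·3=21≤21, objective 22.
(x,y)=(0,3): 5·0+3·3=9≤27, 6·0+5·3=15≤21, objective 18.
The best lattice point is (0,4), giving 24.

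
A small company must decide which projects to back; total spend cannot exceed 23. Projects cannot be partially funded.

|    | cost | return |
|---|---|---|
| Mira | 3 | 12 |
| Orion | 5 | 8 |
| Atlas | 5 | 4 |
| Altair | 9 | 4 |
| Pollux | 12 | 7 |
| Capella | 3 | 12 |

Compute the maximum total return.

Allowing fractional choices, the relaxed optimum would be about 40.1, but projects are indivisible.
Mira + Orion + Pollux + Capella: cost 3 + 5 + 12 + 3 = 23 ≤ 23, return 12 + 8 + 7 + 12 = 39.
Mira + Orion + Atlas + Capella: cost 3 + 5 + 5 + 3 = 16 ≤ 23, return 12 + 8 + 4 + 12 = 36.
Best is Mira, Orion, Pollux, and Capella with total return 39.

39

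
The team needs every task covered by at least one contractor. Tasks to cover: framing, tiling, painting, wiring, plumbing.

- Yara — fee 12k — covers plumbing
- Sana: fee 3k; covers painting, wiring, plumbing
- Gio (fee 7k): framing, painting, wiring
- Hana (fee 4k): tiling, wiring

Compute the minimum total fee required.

14

This is an integer covering problem.
Choose Sana, Gio, and Hana: together they cover framing, tiling, painting, wiring, plumbing — every task.
Total fee: 3 + 7 + 4 = 14.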